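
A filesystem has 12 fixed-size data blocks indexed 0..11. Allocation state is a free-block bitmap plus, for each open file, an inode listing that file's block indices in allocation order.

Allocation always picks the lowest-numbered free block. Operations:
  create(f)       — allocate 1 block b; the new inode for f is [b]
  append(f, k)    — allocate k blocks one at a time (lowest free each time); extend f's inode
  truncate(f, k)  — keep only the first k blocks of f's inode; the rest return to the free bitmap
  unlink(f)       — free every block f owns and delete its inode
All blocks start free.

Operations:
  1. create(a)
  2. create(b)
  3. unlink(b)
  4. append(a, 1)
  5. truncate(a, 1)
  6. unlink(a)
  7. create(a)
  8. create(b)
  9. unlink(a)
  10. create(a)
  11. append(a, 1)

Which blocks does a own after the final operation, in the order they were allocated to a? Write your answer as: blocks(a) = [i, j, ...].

after create(a) → a:[0]  free=[F...........]
after create(b) → a:[0], b:[1]  free=[FF..........]
after unlink(b) → a:[0]  free=[F...........]
after append(a, 1) → a:[0, 1]  free=[FF..........]
after truncate(a, 1) → a:[0]  free=[F...........]
after unlink(a) →   free=[............]
after create(a) → a:[0]  free=[F...........]
after create(b) → a:[0], b:[1]  free=[FF..........]
after unlink(a) → b:[1]  free=[.F..........]
after create(a) → a:[0], b:[1]  free=[FF..........]
after append(a, 1) → a:[0, 2], b:[1]  free=[FFF.........]

blocks(a) = [0, 2]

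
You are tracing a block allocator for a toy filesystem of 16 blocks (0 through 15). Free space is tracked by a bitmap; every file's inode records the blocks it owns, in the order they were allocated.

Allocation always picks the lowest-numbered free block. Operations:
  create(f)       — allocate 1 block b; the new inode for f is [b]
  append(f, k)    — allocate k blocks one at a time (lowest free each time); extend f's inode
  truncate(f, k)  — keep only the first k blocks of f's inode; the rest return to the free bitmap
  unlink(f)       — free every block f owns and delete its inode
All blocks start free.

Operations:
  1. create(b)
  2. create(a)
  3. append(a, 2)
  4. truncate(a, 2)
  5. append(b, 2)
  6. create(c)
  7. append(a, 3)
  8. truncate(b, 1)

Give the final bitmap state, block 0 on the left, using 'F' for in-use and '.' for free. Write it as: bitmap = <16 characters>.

after create(b) → b:[0]  free=[F...............]
after create(a) → a:[1], b:[0]  free=[FF..............]
after append(a, 2) → a:[1, 2, 3], b:[0]  free=[FFFF............]
after truncate(a, 2) → a:[1, 2], b:[0]  free=[FFF.............]
after append(b, 2) → a:[1, 2], b:[0, 3, 4]  free=[FFFFF...........]
after create(c) → a:[1, 2], b:[0, 3, 4], c:[5]  free=[FFFFFF..........]
after append(a, 3) → a:[1, 2, 6, 7, 8], b:[0, 3, 4], c:[5]  free=[FFFFFFFFF.......]
after truncate(b, 1) → a:[1, 2, 6, 7, 8], b:[0], c:[5]  free=[FFF..FFFF.......]

bitmap = FFF..FFFF.......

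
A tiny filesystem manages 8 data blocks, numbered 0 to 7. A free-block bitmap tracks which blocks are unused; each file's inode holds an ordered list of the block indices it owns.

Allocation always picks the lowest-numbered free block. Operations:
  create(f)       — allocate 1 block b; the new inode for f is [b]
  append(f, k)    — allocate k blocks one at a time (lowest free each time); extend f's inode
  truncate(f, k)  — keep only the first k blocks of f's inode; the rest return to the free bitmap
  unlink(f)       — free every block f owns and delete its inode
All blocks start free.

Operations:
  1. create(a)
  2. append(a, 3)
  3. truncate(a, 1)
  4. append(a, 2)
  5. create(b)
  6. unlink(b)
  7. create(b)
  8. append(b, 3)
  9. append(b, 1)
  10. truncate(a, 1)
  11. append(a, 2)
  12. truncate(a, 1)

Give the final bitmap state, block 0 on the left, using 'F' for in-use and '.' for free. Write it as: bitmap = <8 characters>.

bitmap = F..FFFFF

create(a): bitmap=F....... | a=[0]
append(a, 3): bitmap=FFFF.... | a=[0, 1, 2, 3]
truncate(a, 1): bitmap=F....... | a=[0]
append(a, 2): bitmap=FFF..... | a=[0, 1, 2]
create(b): bitmap=FFFF.... | a=[0, 1, 2] b=[3]
unlink(b): bitmap=FFF..... | a=[0, 1, 2]
create(b): bitmap=FFFF.... | a=[0, 1, 2] b=[3]
append(b, 3): bitmap=FFFFFFF. | a=[0, 1, 2] b=[3, 4, 5, 6]
append(b, 1): bitmap=FFFFFFFF | a=[0, 1, 2] b=[3, 4, 5, 6, 7]
truncate(a, 1): bitmap=F..FFFFF | a=[0] b=[3, 4, 5, 6, 7]
append(a, 2): bitmap=FFFFFFFF | a=[0, 1, 2] b=[3, 4, 5, 6, 7]
truncate(a, 1): bitmap=F..FFFFF | a=[0] b=[3, 4, 5, 6, 7]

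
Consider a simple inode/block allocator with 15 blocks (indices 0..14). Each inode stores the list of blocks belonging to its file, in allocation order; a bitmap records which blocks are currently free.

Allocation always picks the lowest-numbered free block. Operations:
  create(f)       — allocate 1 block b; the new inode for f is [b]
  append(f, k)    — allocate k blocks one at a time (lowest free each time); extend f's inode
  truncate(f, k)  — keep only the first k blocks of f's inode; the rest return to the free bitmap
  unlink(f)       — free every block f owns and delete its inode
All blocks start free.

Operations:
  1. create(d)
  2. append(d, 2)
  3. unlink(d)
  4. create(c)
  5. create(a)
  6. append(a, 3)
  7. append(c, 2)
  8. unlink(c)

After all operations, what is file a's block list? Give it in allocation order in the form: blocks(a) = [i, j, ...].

blocks(a) = [1, 2, 3, 4]

  1. create(d)  ⇒  F..............  {d→[0]}
  2. append(d, 2)  ⇒  FFF............  {d→[0, 1, 2]}
  3. unlink(d)  ⇒  ...............  {}
  4. create(c)  ⇒  F..............  {c→[0]}
  5. create(a)  ⇒  FF.............  {a→[1]; c→[0]}
  6. append(a, 3)  ⇒  FFFFF..........  {a→[1, 2, 3, 4]; c→[0]}
  7. append(c, 2)  ⇒  FFFFFFF........  {a→[1, 2, 3, 4]; c→[0, 5, 6]}
  8. unlink(c)  ⇒  .FFFF..........  {a→[1, 2, 3, 4]}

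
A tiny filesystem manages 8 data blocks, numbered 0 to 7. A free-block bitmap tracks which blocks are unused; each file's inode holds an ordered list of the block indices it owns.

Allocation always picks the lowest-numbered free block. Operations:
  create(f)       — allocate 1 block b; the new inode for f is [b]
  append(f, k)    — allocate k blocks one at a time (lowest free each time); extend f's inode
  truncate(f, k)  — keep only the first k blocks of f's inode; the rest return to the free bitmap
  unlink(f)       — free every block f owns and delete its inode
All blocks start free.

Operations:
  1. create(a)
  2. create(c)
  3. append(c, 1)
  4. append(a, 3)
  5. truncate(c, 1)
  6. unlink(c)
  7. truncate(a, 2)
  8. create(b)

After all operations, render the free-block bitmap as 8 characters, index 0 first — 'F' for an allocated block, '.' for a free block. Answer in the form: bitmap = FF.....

bitmap = FF.F....

  1. create(a)  ⇒  F.......  {a→[0]}
  2. create(c)  ⇒  FF......  {a→[0]; c→[1]}
  3. append(c, 1)  ⇒  FFF.....  {a→[0]; c→[1, 2]}
  4. append(a, 3)  ⇒  FFFFFF..  {a→[0, 3, 4, 5]; c→[1, 2]}
  5. truncate(c, 1)  ⇒  FF.FFF..  {a→[0, 3, 4, 5]; c→[1]}
  6. unlink(c)  ⇒  F..FFF..  {a→[0, 3, 4, 5]}
  7. truncate(a, 2)  ⇒  F..F....  {a→[0, 3]}
  8. create(b)  ⇒  FF.F....  {a→[0, 3]; b→[1]}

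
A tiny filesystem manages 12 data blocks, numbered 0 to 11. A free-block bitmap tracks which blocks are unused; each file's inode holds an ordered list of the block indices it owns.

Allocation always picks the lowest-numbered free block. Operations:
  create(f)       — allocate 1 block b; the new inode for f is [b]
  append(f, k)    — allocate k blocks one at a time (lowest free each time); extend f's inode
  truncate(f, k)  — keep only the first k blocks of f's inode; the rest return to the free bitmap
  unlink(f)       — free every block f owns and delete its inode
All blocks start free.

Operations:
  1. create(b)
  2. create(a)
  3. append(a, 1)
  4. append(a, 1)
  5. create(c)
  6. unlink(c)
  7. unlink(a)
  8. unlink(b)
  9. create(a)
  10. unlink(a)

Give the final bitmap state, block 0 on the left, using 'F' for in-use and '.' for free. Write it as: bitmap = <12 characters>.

bitmap = ............

[1] create(b) — b=0 (map F...........)
[2] create(a) — a=1 b=0 (map FF..........)
[3] append(a, 1) — a=1,2 b=0 (map FFF.........)
[4] append(a, 1) — a=1,2,3 b=0 (map FFFF........)
[5] create(c) — a=1,2,3 b=0 c=4 (map FFFFF.......)
[6] unlink(c) — a=1,2,3 b=0 (map FFFF........)
[7] unlink(a) — b=0 (map F...........)
[8] unlink(b) —  (map ............)
[9] create(a) — a=0 (map F...........)
[10] unlink(a) —  (map ............)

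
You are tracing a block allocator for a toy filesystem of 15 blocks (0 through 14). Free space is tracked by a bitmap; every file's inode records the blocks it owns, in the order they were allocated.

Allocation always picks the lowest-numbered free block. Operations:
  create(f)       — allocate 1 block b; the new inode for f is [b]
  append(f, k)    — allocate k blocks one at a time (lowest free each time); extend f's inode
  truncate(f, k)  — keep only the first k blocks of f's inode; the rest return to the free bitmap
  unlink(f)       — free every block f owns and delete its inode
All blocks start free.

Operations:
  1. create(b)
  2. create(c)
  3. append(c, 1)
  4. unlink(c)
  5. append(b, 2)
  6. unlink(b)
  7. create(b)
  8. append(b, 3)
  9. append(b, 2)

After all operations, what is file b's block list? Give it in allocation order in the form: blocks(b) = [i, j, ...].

after create(b) → b:[0]  free=[F..............]
after create(c) → b:[0], c:[1]  free=[FF.............]
after append(c, 1) → b:[0], c:[1, 2]  free=[FFF............]
after unlink(c) → b:[0]  free=[F..............]
after append(b, 2) → b:[0, 1, 2]  free=[FFF............]
after unlink(b) →   free=[...............]
after create(b) → b:[0]  free=[F..............]
after append(b, 3) → b:[0, 1, 2, 3]  free=[FFFF...........]
after append(b, 2) → b:[0, 1, 2, 3, 4, 5]  free=[FFFFFF.........]

blocks(b) = [0, 1, 2, 3, 4, 5]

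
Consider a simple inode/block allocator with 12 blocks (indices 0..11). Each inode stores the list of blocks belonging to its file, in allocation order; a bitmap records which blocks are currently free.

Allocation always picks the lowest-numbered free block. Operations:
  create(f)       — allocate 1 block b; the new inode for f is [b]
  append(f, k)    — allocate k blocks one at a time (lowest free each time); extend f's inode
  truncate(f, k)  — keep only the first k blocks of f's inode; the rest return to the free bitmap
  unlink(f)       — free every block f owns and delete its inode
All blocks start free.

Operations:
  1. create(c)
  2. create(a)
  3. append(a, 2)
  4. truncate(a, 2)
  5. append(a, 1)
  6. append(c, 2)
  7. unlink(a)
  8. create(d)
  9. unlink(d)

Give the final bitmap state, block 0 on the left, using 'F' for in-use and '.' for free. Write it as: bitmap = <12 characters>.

bitmap = F...FF......

  1. create(c)  ⇒  F...........  {c→[0]}
  2. create(a)  ⇒  FF..........  {a→[1]; c→[0]}
  3. append(a, 2)  ⇒  FFFF........  {a→[1, 2, 3]; c→[0]}
  4. truncate(a, 2)  ⇒  FFF.........  {a→[1, 2]; c→[0]}
  5. append(a, 1)  ⇒  FFFF........  {a→[1, 2, 3]; c→[0]}
  6. append(c, 2)  ⇒  FFFFFF......  {a→[1, 2, 3]; c→[0, 4, 5]}
  7. unlink(a)  ⇒  F...FF......  {c→[0, 4, 5]}
  8. create(d)  ⇒  FF..FF......  {c→[0, 4, 5]; d→[1]}
  9. unlink(d)  ⇒  F...FF......  {c→[0, 4, 5]}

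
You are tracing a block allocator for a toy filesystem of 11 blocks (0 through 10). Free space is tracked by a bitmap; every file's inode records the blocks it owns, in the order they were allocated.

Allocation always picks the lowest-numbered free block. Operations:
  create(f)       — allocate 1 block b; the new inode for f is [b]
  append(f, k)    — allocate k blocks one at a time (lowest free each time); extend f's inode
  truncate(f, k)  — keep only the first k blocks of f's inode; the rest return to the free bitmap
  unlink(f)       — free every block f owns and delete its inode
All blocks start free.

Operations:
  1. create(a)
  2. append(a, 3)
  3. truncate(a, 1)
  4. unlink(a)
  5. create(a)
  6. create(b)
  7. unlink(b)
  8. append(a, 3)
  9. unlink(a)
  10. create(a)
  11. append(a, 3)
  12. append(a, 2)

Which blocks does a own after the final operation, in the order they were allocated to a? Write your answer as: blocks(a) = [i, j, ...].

blocks(a) = [0, 1, 2, 3, 4, 5]

[1] create(a) — a=0 (map F..........)
[2] append(a, 3) — a=0,1,2,3 (map FFFF.......)
[3] truncate(a, 1) — a=0 (map F..........)
[4] unlink(a) —  (map ...........)
[5] create(a) — a=0 (map F..........)
[6] create(b) — a=0 b=1 (map FF.........)
[7] unlink(b) — a=0 (map F..........)
[8] append(a, 3) — a=0,1,2,3 (map FFFF.......)
[9] unlink(a) —  (map ...........)
[10] create(a) — a=0 (map F..........)
[11] append(a, 3) — a=0,1,2,3 (map FFFF.......)
[12] append(a, 2) — a=0,1,2,3,4,5 (map FFFFFF.....)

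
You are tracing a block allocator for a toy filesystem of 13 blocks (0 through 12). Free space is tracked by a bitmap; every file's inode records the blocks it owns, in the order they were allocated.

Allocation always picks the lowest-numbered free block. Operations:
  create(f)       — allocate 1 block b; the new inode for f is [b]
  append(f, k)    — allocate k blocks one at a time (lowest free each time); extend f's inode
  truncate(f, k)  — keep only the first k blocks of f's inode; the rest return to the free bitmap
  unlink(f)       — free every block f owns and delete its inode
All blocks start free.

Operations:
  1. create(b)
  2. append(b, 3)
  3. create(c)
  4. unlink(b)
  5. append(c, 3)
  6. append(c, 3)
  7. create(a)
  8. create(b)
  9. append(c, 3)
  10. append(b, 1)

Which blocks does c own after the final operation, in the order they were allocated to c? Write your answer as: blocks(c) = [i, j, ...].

[1] create(b) — b=0 (map F............)
[2] append(b, 3) — b=0,1,2,3 (map FFFF.........)
[3] create(c) — b=0,1,2,3 c=4 (map FFFFF........)
[4] unlink(b) — c=4 (map ....F........)
[5] append(c, 3) — c=4,0,1,2 (map FFF.F........)
[6] append(c, 3) — c=4,0,1,2,3,5,6 (map FFFFFFF......)
[7] create(a) — a=7 c=4,0,1,2,3,5,6 (map FFFFFFFF.....)
[8] create(b) — a=7 b=8 c=4,0,1,2,3,5,6 (map FFFFFFFFF....)
[9] append(c, 3) — a=7 b=8 c=4,0,1,2,3,5,6,9,10,11 (map FFFFFFFFFFFF.)
[10] append(b, 1) — a=7 b=8,12 c=4,0,1,2,3,5,6,9,10,11 (map FFFFFFFFFFFFF)

blocks(c) = [4, 0, 1, 2, 3, 5, 6, 9, 10, 11]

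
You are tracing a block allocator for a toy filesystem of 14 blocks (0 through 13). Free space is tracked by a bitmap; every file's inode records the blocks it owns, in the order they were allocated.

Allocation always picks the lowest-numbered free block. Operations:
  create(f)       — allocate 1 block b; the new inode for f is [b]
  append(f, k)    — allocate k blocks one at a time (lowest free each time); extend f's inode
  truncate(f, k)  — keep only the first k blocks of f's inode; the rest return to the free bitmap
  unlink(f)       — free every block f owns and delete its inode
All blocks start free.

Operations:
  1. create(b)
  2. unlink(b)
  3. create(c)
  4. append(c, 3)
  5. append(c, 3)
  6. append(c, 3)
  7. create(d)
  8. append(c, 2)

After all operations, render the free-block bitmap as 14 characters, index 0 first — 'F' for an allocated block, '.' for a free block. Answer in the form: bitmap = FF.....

after create(b) → b:[0]  free=[F.............]
after unlink(b) →   free=[..............]
after create(c) → c:[0]  free=[F.............]
after append(c, 3) → c:[0, 1, 2, 3]  free=[FFFF..........]
after append(c, 3) → c:[0, 1, 2, 3, 4, 5, 6]  free=[FFFFFFF.......]
after append(c, 3) → c:[0, 1, 2, 3, 4, 5, 6, 7, 8, 9]  free=[FFFFFFFFFF....]
after create(d) → c:[0, 1, 2, 3, 4, 5, 6, 7, 8, 9], d:[10]  free=[FFFFFFFFFFF...]
after append(c, 2) → c:[0, 1, 2, 3, 4, 5, 6, 7, 8, 9, 11, 12], d:[10]  free=[FFFFFFFFFFFFF.]

bitmap = FFFFFFFFFFFFF.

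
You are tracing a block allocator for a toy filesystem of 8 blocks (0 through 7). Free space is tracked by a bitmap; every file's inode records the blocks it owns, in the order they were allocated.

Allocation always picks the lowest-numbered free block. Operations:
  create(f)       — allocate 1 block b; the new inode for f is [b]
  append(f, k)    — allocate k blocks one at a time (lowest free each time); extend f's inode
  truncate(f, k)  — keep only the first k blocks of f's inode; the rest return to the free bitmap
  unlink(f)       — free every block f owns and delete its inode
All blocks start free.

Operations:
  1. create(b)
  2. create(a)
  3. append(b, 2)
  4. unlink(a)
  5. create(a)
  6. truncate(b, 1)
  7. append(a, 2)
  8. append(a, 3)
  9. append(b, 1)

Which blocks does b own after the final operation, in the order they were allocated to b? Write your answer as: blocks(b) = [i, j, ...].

blocks(b) = [0, 7]

after create(b) → b:[0]  free=[F.......]
after create(a) → a:[1], b:[0]  free=[FF......]
after append(b, 2) → a:[1], b:[0, 2, 3]  free=[FFFF....]
after unlink(a) → b:[0, 2, 3]  free=[F.FF....]
after create(a) → a:[1], b:[0, 2, 3]  free=[FFFF....]
after truncate(b, 1) → a:[1], b:[0]  free=[FF......]
after append(a, 2) → a:[1, 2, 3], b:[0]  free=[FFFF....]
after append(a, 3) → a:[1, 2, 3, 4, 5, 6], b:[0]  free=[FFFFFFF.]
after append(b, 1) → a:[1, 2, 3, 4, 5, 6], b:[0, 7]  free=[FFFFFFFF]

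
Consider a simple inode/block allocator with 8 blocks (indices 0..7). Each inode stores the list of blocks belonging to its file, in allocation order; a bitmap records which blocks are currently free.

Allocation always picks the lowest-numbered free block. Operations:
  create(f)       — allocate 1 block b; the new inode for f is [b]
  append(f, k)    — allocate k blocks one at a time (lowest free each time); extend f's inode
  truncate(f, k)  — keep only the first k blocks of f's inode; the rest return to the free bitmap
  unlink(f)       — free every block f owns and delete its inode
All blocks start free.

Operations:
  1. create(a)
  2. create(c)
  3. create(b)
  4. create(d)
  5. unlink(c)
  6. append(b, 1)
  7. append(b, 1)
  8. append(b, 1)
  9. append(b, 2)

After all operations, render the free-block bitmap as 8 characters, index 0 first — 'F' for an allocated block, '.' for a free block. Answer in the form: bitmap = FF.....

bitmap = FFFFFFFF

  1. create(a)  ⇒  F.......  {a→[0]}
  2. create(c)  ⇒  FF......  {a→[0]; c→[1]}
  3. create(b)  ⇒  FFF.....  {a→[0]; b→[2]; c→[1]}
  4. create(d)  ⇒  FFFF....  {a→[0]; b→[2]; c→[1]; d→[3]}
  5. unlink(c)  ⇒  F.FF....  {a→[0]; b→[2]; d→[3]}
  6. append(b, 1)  ⇒  FFFF....  {a→[0]; b→[2, 1]; d→[3]}
  7. append(b, 1)  ⇒  FFFFF...  {a→[0]; b→[2, 1, 4]; d→[3]}
  8. append(b, 1)  ⇒  FFFFFF..  {a→[0]; b→[2, 1, 4, 5]; d→[3]}
  9. append(b, 2)  ⇒  FFFFFFFF  {a→[0]; b→[2, 1, 4, 5, 6, 7]; d→[3]}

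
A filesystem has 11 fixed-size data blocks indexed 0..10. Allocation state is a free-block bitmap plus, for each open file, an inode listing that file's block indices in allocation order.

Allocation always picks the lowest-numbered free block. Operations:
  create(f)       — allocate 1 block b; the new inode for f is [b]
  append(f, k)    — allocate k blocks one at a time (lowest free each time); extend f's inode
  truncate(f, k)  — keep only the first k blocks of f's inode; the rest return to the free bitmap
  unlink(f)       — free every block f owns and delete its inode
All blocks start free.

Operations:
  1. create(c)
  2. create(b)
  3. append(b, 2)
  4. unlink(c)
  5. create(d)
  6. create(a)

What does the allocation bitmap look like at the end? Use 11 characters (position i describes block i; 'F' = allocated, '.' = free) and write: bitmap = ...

after create(c) → c:[0]  free=[F..........]
after create(b) → b:[1], c:[0]  free=[FF.........]
after append(b, 2) → b:[1, 2, 3], c:[0]  free=[FFFF.......]
after unlink(c) → b:[1, 2, 3]  free=[.FFF.......]
after create(d) → b:[1, 2, 3], d:[0]  free=[FFFF.......]
after create(a) → a:[4], b:[1, 2, 3], d:[0]  free=[FFFFF......]

bitmap = FFFFF......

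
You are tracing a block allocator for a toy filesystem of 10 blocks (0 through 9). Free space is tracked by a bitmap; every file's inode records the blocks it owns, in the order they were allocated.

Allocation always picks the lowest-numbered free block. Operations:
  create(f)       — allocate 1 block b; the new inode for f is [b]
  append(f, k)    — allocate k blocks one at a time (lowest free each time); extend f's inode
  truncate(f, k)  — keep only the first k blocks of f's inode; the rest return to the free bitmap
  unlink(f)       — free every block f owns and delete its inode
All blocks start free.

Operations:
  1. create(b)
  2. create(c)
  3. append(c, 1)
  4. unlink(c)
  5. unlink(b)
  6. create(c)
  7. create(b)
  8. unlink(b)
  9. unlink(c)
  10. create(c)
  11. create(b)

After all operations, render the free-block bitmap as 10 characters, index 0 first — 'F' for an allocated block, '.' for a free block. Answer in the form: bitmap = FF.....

  1. create(b)  ⇒  F.........  {b→[0]}
  2. create(c)  ⇒  FF........  {b→[0]; c→[1]}
  3. append(c, 1)  ⇒  FFF.......  {b→[0]; c→[1, 2]}
  4. unlink(c)  ⇒  F.........  {b→[0]}
  5. unlink(b)  ⇒  ..........  {}
  6. create(c)  ⇒  F.........  {c→[0]}
  7. create(b)  ⇒  FF........  {b→[1]; c→[0]}
  8. unlink(b)  ⇒  F.........  {c→[0]}
  9. unlink(c)  ⇒  ..........  {}
  10. create(c)  ⇒  F.........  {c→[0]}
  11. create(b)  ⇒  FF........  {b→[1]; c→[0]}

bitmap = FF........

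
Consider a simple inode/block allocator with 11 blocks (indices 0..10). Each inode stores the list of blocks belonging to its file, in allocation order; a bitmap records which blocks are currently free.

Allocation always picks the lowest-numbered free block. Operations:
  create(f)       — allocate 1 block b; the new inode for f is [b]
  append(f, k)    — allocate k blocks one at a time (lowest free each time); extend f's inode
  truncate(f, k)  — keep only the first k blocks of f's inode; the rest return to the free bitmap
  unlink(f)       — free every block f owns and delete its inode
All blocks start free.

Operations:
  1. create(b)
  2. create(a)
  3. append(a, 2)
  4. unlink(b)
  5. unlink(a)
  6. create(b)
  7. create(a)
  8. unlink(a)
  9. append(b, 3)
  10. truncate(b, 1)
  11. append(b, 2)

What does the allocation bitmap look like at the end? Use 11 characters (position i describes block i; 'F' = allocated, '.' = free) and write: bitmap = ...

after create(b) → b:[0]  free=[F..........]
after create(a) → a:[1], b:[0]  free=[FF.........]
after append(a, 2) → a:[1, 2, 3], b:[0]  free=[FFFF.......]
after unlink(b) → a:[1, 2, 3]  free=[.FFF.......]
after unlink(a) →   free=[...........]
after create(b) → b:[0]  free=[F..........]
after create(a) → a:[1], b:[0]  free=[FF.........]
after unlink(a) → b:[0]  free=[F..........]
after append(b, 3) → b:[0, 1, 2, 3]  free=[FFFF.......]
after truncate(b, 1) → b:[0]  free=[F..........]
after append(b, 2) → b:[0, 1, 2]  free=[FFF........]

bitmap = FFF........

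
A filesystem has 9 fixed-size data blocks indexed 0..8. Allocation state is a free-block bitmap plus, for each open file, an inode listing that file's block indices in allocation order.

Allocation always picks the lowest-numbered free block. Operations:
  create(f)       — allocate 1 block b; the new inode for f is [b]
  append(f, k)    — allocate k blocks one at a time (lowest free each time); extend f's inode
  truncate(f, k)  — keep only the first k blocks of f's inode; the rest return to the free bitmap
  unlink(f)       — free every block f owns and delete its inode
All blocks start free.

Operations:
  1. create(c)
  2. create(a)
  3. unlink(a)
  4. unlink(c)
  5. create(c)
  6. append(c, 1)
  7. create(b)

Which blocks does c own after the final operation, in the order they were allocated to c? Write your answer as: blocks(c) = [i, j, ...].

  1. create(c)  ⇒  F........  {c→[0]}
  2. create(a)  ⇒  FF.......  {a→[1]; c→[0]}
  3. unlink(a)  ⇒  F........  {c→[0]}
  4. unlink(c)  ⇒  .........  {}
  5. create(c)  ⇒  F........  {c→[0]}
  6. append(c, 1)  ⇒  FF.......  {c→[0, 1]}
  7. create(b)  ⇒  FFF......  {b→[2]; c→[0, 1]}

blocks(c) = [0, 1]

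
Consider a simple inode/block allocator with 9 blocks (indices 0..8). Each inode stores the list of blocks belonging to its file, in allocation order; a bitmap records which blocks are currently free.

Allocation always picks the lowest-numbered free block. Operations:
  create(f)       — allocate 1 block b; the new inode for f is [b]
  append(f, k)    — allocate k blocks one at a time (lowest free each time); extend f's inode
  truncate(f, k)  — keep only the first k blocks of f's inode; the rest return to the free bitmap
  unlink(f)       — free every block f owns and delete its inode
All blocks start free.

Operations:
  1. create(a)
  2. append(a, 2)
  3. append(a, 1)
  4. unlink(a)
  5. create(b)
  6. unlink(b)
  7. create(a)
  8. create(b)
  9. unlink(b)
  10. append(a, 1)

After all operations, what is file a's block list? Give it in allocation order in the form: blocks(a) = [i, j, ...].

blocks(a) = [0, 1]

create(a): bitmap=F........ | a=[0]
append(a, 2): bitmap=FFF...... | a=[0, 1, 2]
append(a, 1): bitmap=FFFF..... | a=[0, 1, 2, 3]
unlink(a): bitmap=......... | 
create(b): bitmap=F........ | b=[0]
unlink(b): bitmap=......... | 
create(a): bitmap=F........ | a=[0]
create(b): bitmap=FF....... | a=[0] b=[1]
unlink(b): bitmap=F........ | a=[0]
append(a, 1): bitmap=FF....... | a=[0, 1]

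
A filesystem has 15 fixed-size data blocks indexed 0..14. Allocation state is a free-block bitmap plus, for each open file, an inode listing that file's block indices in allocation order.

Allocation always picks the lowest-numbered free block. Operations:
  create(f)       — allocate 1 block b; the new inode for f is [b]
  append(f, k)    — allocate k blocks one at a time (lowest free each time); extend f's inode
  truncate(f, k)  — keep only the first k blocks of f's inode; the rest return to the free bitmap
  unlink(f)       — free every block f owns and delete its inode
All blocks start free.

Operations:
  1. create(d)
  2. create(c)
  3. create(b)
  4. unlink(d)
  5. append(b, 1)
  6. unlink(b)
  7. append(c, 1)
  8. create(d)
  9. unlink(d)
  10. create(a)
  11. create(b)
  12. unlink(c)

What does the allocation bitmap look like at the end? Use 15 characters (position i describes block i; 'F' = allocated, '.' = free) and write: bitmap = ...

bitmap = ..FF...........

create(d): bitmap=F.............. | d=[0]
create(c): bitmap=FF............. | c=[1] d=[0]
create(b): bitmap=FFF............ | b=[2] c=[1] d=[0]
unlink(d): bitmap=.FF............ | b=[2] c=[1]
append(b, 1): bitmap=FFF............ | b=[2, 0] c=[1]
unlink(b): bitmap=.F............. | c=[1]
append(c, 1): bitmap=FF............. | c=[1, 0]
create(d): bitmap=FFF............ | c=[1, 0] d=[2]
unlink(d): bitmap=FF............. | c=[1, 0]
create(a): bitmap=FFF............ | a=[2] c=[1, 0]
create(b): bitmap=FFFF........... | a=[2] b=[3] c=[1, 0]
unlink(c): bitmap=..FF........... | a=[2] b=[3]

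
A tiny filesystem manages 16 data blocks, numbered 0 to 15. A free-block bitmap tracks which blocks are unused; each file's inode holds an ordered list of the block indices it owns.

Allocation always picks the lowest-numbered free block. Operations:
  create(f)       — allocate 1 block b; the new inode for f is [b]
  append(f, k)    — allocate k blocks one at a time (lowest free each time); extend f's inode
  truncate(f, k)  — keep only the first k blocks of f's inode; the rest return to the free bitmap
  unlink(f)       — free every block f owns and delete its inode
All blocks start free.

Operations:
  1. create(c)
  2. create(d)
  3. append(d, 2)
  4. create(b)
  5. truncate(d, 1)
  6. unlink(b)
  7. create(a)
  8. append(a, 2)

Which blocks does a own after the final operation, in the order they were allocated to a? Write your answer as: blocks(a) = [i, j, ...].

[1] create(c) — c=0 (map F...............)
[2] create(d) — c=0 d=1 (map FF..............)
[3] append(d, 2) — c=0 d=1,2,3 (map FFFF............)
[4] create(b) — b=4 c=0 d=1,2,3 (map FFFFF...........)
[5] truncate(d, 1) — b=4 c=0 d=1 (map FF..F...........)
[6] unlink(b) — c=0 d=1 (map FF..............)
[7] create(a) — a=2 c=0 d=1 (map FFF.............)
[8] append(a, 2) — a=2,3,4 c=0 d=1 (map FFFFF...........)

blocks(a) = [2, 3, 4]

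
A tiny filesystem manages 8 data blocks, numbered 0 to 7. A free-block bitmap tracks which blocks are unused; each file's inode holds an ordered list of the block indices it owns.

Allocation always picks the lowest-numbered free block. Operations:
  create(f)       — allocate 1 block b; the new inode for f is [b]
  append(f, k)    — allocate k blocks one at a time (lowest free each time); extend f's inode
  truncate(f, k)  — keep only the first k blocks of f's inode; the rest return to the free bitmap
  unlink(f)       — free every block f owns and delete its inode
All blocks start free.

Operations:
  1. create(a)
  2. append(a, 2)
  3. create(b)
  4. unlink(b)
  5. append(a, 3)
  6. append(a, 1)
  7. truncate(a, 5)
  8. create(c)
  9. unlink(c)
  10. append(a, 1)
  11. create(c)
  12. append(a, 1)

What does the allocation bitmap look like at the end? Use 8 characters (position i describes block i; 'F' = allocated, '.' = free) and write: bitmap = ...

bitmap = FFFFFFFF

after create(a) → a:[0]  free=[F.......]
after append(a, 2) → a:[0, 1, 2]  free=[FFF.....]
after create(b) → a:[0, 1, 2], b:[3]  free=[FFFF....]
after unlink(b) → a:[0, 1, 2]  free=[FFF.....]
after append(a, 3) → a:[0, 1, 2, 3, 4, 5]  free=[FFFFFF..]
after append(a, 1) → a:[0, 1, 2, 3, 4, 5, 6]  free=[FFFFFFF.]
after truncate(a, 5) → a:[0, 1, 2, 3, 4]  free=[FFFFF...]
after create(c) → a:[0, 1, 2, 3, 4], c:[5]  free=[FFFFFF..]
after unlink(c) → a:[0, 1, 2, 3, 4]  free=[FFFFF...]
after append(a, 1) → a:[0, 1, 2, 3, 4, 5]  free=[FFFFFF..]
after create(c) → a:[0, 1, 2, 3, 4, 5], c:[6]  free=[FFFFFFF.]
after append(a, 1) → a:[0, 1, 2, 3, 4, 5, 7], c:[6]  free=[FFFFFFFF]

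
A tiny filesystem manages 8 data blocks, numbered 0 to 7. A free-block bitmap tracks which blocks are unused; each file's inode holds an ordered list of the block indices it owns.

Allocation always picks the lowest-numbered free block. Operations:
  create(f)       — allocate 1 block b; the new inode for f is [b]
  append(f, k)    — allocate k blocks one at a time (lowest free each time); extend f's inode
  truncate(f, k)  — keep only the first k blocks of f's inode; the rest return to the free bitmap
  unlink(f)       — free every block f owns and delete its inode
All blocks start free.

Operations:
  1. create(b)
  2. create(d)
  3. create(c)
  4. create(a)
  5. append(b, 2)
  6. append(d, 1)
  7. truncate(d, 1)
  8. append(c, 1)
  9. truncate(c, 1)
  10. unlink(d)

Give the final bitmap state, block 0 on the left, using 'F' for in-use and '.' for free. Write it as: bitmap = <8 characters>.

  1. create(b)  ⇒  F.......  {b→[0]}
  2. create(d)  ⇒  FF......  {b→[0]; d→[1]}
  3. create(c)  ⇒  FFF.....  {b→[0]; c→[2]; d→[1]}
  4. create(a)  ⇒  FFFF....  {a→[3]; b→[0]; c→[2]; d→[1]}
  5. append(b, 2)  ⇒  FFFFFF..  {a→[3]; b→[0, 4, 5]; c→[2]; d→[1]}
  6. append(d, 1)  ⇒  FFFFFFF.  {a→[3]; b→[0, 4, 5]; c→[2]; d→[1, 6]}
  7. truncate(d, 1)  ⇒  FFFFFF..  {a→[3]; b→[0, 4, 5]; c→[2]; d→[1]}
  8. append(c, 1)  ⇒  FFFFFFF.  {a→[3]; b→[0, 4, 5]; c→[2, 6]; d→[1]}
  9. truncate(c, 1)  ⇒  FFFFFF..  {a→[3]; b→[0, 4, 5]; c→[2]; d→[1]}
  10. unlink(d)  ⇒  F.FFFF..  {a→[3]; b→[0, 4, 5]; c→[2]}

bitmap = F.FFFF..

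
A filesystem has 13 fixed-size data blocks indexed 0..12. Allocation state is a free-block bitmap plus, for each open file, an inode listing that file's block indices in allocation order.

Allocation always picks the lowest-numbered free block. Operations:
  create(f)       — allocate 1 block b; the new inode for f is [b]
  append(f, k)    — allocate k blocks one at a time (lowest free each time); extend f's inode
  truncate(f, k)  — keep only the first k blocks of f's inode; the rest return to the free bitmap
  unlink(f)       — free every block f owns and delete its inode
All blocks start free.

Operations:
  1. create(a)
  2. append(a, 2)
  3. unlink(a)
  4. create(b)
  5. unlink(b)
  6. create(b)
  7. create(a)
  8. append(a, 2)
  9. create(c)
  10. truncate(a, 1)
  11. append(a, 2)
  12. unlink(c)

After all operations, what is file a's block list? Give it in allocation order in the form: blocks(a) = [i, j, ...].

blocks(a) = [1, 2, 3]

[1] create(a) — a=0 (map F............)
[2] append(a, 2) — a=0,1,2 (map FFF..........)
[3] unlink(a) —  (map .............)
[4] create(b) — b=0 (map F............)
[5] unlink(b) —  (map .............)
[6] create(b) — b=0 (map F............)
[7] create(a) — a=1 b=0 (map FF...........)
[8] append(a, 2) — a=1,2,3 b=0 (map FFFF.........)
[9] create(c) — a=1,2,3 b=0 c=4 (map FFFFF........)
[10] truncate(a, 1) — a=1 b=0 c=4 (map FF..F........)
[11] append(a, 2) — a=1,2,3 b=0 c=4 (map FFFFF........)
[12] unlink(c) — a=1,2,3 b=0 (map FFFF.........)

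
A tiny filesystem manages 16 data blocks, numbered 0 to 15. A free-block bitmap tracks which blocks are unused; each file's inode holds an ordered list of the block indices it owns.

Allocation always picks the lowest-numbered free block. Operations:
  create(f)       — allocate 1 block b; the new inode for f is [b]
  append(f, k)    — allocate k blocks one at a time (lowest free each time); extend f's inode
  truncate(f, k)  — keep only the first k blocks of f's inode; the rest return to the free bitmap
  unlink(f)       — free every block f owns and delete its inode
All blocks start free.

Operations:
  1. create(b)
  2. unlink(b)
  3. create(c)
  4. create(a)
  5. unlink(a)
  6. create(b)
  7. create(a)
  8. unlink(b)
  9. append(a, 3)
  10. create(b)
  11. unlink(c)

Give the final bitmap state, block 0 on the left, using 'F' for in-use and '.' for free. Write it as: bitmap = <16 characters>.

bitmap = .FFFFF..........

create(b): bitmap=F............... | b=[0]
unlink(b): bitmap=................ | 
create(c): bitmap=F............... | c=[0]
create(a): bitmap=FF.............. | a=[1] c=[0]
unlink(a): bitmap=F............... | c=[0]
create(b): bitmap=FF.............. | b=[1] c=[0]
create(a): bitmap=FFF............. | a=[2] b=[1] c=[0]
unlink(b): bitmap=F.F............. | a=[2] c=[0]
append(a, 3): bitmap=FFFFF........... | a=[2, 1, 3, 4] c=[0]
create(b): bitmap=FFFFFF.......... | a=[2, 1, 3, 4] b=[5] c=[0]
unlink(c): bitmap=.FFFFF.......... | a=[2, 1, 3, 4] b=[5]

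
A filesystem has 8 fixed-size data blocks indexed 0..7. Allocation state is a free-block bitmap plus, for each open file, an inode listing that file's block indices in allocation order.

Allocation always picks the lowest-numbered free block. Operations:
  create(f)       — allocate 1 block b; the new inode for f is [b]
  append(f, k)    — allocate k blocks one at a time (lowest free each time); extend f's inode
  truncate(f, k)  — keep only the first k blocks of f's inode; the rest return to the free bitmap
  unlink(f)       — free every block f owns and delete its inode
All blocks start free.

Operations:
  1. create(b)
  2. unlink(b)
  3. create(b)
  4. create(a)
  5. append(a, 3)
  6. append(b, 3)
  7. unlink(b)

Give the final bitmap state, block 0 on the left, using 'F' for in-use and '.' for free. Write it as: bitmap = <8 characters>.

after create(b) → b:[0]  free=[F.......]
after unlink(b) →   free=[........]
after create(b) → b:[0]  free=[F.......]
after create(a) → a:[1], b:[0]  free=[FF......]
after append(a, 3) → a:[1, 2, 3, 4], b:[0]  free=[FFFFF...]
after append(b, 3) → a:[1, 2, 3, 4], b:[0, 5, 6, 7]  free=[FFFFFFFF]
after unlink(b) → a:[1, 2, 3, 4]  free=[.FFFF...]

bitmap = .FFFF...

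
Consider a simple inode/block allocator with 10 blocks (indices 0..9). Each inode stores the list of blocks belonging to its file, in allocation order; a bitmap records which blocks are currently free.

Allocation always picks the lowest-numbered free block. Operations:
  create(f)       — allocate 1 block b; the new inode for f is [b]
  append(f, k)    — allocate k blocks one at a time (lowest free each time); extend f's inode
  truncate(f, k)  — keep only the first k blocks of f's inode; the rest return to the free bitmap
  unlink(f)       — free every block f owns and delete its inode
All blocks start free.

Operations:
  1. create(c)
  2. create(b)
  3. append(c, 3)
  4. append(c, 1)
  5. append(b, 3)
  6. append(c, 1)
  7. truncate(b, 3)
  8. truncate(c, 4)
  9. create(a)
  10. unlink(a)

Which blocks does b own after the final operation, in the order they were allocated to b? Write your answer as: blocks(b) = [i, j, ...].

blocks(b) = [1, 6, 7]

after create(c) → c:[0]  free=[F.........]
after create(b) → b:[1], c:[0]  free=[FF........]
after append(c, 3) → b:[1], c:[0, 2, 3, 4]  free=[FFFFF.....]
after append(c, 1) → b:[1], c:[0, 2, 3, 4, 5]  free=[FFFFFF....]
after append(b, 3) → b:[1, 6, 7, 8], c:[0, 2, 3, 4, 5]  free=[FFFFFFFFF.]
after append(c, 1) → b:[1, 6, 7, 8], c:[0, 2, 3, 4, 5, 9]  free=[FFFFFFFFFF]
after truncate(b, 3) → b:[1, 6, 7], c:[0, 2, 3, 4, 5, 9]  free=[FFFFFFFF.F]
after truncate(c, 4) → b:[1, 6, 7], c:[0, 2, 3, 4]  free=[FFFFF.FF..]
after create(a) → a:[5], b:[1, 6, 7], c:[0, 2, 3, 4]  free=[FFFFFFFF..]
after unlink(a) → b:[1, 6, 7], c:[0, 2, 3, 4]  free=[FFFFF.FF..]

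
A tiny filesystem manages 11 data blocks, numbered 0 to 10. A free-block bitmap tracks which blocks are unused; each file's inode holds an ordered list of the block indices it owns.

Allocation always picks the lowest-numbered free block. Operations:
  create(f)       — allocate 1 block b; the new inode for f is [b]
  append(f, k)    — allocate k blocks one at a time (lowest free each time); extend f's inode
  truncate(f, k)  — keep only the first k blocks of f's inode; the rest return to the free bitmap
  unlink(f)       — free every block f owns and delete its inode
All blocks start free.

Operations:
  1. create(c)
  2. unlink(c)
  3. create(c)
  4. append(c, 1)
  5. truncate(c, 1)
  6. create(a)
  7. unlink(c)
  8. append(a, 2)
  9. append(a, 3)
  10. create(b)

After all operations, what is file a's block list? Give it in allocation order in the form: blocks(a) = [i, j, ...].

  1. create(c)  ⇒  F..........  {c→[0]}
  2. unlink(c)  ⇒  ...........  {}
  3. create(c)  ⇒  F..........  {c→[0]}
  4. append(c, 1)  ⇒  FF.........  {c→[0, 1]}
  5. truncate(c, 1)  ⇒  F..........  {c→[0]}
  6. create(a)  ⇒  FF.........  {a→[1]; c→[0]}
  7. unlink(c)  ⇒  .F.........  {a→[1]}
  8. append(a, 2)  ⇒  FFF........  {a→[1, 0, 2]}
  9. append(a, 3)  ⇒  FFFFFF.....  {a→[1, 0, 2, 3, 4, 5]}
  10. create(b)  ⇒  FFFFFFF....  {a→[1, 0, 2, 3, 4, 5]; b→[6]}

blocks(a) = [1, 0, 2, 3, 4, 5]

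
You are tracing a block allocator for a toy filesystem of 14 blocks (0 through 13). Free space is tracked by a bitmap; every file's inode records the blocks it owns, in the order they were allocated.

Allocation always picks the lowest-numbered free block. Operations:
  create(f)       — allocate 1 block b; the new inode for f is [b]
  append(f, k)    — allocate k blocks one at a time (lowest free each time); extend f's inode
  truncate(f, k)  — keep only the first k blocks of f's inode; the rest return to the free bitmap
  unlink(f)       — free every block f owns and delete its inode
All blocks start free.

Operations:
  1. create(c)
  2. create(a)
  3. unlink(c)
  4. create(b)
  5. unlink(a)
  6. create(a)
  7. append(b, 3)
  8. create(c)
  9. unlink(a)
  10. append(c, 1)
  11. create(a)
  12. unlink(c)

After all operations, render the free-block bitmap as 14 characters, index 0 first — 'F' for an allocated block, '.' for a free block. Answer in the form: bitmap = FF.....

  1. create(c)  ⇒  F.............  {c→[0]}
  2. create(a)  ⇒  FF............  {a→[1]; c→[0]}
  3. unlink(c)  ⇒  .F............  {a→[1]}
  4. create(b)  ⇒  FF............  {a→[1]; b→[0]}
  5. unlink(a)  ⇒  F.............  {b→[0]}
  6. create(a)  ⇒  FF............  {a→[1]; b→[0]}
  7. append(b, 3)  ⇒  FFFFF.........  {a→[1]; b→[0, 2, 3, 4]}
  8. create(c)  ⇒  FFFFFF........  {a→[1]; b→[0, 2, 3, 4]; c→[5]}
  9. unlink(a)  ⇒  F.FFFF........  {b→[0, 2, 3, 4]; c→[5]}
  10. append(c, 1)  ⇒  FFFFFF........  {b→[0, 2, 3, 4]; c→[5, 1]}
  11. create(a)  ⇒  FFFFFFF.......  {a→[6]; b→[0, 2, 3, 4]; c→[5, 1]}
  12. unlink(c)  ⇒  F.FFF.F.......  {a→[6]; b→[0, 2, 3, 4]}

bitmap = F.FFF.F.......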